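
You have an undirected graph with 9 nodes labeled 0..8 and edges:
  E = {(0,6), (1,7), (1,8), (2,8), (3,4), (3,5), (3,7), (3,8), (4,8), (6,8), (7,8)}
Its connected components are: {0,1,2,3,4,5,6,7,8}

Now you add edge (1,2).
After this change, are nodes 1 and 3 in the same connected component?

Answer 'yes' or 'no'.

Answer: yes

Derivation:
Initial components: {0,1,2,3,4,5,6,7,8}
Adding edge (1,2): both already in same component {0,1,2,3,4,5,6,7,8}. No change.
New components: {0,1,2,3,4,5,6,7,8}
Are 1 and 3 in the same component? yes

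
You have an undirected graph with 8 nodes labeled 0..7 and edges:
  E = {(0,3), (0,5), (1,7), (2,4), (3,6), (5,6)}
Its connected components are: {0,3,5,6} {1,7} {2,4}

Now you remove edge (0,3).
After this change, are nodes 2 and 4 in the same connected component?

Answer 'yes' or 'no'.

Answer: yes

Derivation:
Initial components: {0,3,5,6} {1,7} {2,4}
Removing edge (0,3): not a bridge — component count unchanged at 3.
New components: {0,3,5,6} {1,7} {2,4}
Are 2 and 4 in the same component? yes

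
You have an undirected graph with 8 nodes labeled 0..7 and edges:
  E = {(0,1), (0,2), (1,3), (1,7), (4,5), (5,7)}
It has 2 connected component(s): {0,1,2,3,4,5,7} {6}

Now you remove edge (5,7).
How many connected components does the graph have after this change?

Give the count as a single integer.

Answer: 3

Derivation:
Initial component count: 2
Remove (5,7): it was a bridge. Count increases: 2 -> 3.
  After removal, components: {0,1,2,3,7} {4,5} {6}
New component count: 3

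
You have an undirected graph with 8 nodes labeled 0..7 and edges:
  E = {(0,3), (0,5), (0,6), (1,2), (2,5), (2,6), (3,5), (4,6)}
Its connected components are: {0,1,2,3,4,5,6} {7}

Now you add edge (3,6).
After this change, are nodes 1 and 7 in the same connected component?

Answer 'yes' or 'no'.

Initial components: {0,1,2,3,4,5,6} {7}
Adding edge (3,6): both already in same component {0,1,2,3,4,5,6}. No change.
New components: {0,1,2,3,4,5,6} {7}
Are 1 and 7 in the same component? no

Answer: no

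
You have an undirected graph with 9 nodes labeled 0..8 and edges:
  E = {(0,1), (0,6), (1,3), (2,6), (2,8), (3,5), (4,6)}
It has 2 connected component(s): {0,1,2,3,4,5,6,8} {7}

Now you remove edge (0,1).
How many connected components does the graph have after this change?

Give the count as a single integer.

Answer: 3

Derivation:
Initial component count: 2
Remove (0,1): it was a bridge. Count increases: 2 -> 3.
  After removal, components: {0,2,4,6,8} {1,3,5} {7}
New component count: 3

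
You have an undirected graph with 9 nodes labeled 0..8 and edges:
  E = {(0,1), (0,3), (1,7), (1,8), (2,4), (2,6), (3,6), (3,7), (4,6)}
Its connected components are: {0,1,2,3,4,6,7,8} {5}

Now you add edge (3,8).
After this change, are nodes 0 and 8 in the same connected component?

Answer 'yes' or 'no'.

Answer: yes

Derivation:
Initial components: {0,1,2,3,4,6,7,8} {5}
Adding edge (3,8): both already in same component {0,1,2,3,4,6,7,8}. No change.
New components: {0,1,2,3,4,6,7,8} {5}
Are 0 and 8 in the same component? yes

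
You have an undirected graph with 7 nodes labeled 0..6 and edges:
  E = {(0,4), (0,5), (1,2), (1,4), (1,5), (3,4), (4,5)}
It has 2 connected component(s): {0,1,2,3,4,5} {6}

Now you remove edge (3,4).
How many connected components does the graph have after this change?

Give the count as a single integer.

Answer: 3

Derivation:
Initial component count: 2
Remove (3,4): it was a bridge. Count increases: 2 -> 3.
  After removal, components: {0,1,2,4,5} {3} {6}
New component count: 3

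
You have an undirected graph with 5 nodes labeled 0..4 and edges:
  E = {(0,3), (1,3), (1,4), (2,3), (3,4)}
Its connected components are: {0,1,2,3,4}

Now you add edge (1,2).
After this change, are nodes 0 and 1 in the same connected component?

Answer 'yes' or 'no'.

Initial components: {0,1,2,3,4}
Adding edge (1,2): both already in same component {0,1,2,3,4}. No change.
New components: {0,1,2,3,4}
Are 0 and 1 in the same component? yes

Answer: yes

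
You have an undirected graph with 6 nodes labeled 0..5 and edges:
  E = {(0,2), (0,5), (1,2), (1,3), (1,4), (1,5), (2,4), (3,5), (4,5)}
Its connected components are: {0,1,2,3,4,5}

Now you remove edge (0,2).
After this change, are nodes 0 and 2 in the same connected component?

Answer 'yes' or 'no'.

Answer: yes

Derivation:
Initial components: {0,1,2,3,4,5}
Removing edge (0,2): not a bridge — component count unchanged at 1.
New components: {0,1,2,3,4,5}
Are 0 and 2 in the same component? yes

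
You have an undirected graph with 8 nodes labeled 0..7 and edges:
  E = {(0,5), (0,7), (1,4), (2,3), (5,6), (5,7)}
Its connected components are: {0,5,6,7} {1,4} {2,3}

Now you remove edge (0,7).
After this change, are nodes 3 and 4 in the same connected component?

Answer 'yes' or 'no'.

Initial components: {0,5,6,7} {1,4} {2,3}
Removing edge (0,7): not a bridge — component count unchanged at 3.
New components: {0,5,6,7} {1,4} {2,3}
Are 3 and 4 in the same component? no

Answer: no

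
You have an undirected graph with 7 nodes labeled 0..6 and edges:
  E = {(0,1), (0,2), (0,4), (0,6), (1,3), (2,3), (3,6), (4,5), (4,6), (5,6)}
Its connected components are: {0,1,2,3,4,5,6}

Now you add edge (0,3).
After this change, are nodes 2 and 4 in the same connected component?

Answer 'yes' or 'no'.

Initial components: {0,1,2,3,4,5,6}
Adding edge (0,3): both already in same component {0,1,2,3,4,5,6}. No change.
New components: {0,1,2,3,4,5,6}
Are 2 and 4 in the same component? yes

Answer: yes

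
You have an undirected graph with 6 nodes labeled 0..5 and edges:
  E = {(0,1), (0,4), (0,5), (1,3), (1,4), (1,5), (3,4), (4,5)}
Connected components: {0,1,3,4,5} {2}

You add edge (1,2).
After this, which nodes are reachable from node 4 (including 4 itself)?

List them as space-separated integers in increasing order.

Before: nodes reachable from 4: {0,1,3,4,5}
Adding (1,2): merges 4's component with another. Reachability grows.
After: nodes reachable from 4: {0,1,2,3,4,5}

Answer: 0 1 2 3 4 5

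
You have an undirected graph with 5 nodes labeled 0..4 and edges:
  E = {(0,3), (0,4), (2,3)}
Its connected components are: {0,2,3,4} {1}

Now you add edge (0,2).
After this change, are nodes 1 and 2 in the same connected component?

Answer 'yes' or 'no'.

Answer: no

Derivation:
Initial components: {0,2,3,4} {1}
Adding edge (0,2): both already in same component {0,2,3,4}. No change.
New components: {0,2,3,4} {1}
Are 1 and 2 in the same component? no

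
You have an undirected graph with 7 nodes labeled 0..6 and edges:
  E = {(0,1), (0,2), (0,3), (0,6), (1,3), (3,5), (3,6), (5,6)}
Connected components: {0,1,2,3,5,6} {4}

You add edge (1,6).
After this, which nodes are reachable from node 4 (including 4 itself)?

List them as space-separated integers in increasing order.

Before: nodes reachable from 4: {4}
Adding (1,6): both endpoints already in same component. Reachability from 4 unchanged.
After: nodes reachable from 4: {4}

Answer: 4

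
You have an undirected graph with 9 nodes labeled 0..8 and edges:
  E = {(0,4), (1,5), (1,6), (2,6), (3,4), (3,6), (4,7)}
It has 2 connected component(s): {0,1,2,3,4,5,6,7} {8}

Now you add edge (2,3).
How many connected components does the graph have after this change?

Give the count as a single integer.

Initial component count: 2
Add (2,3): endpoints already in same component. Count unchanged: 2.
New component count: 2

Answer: 2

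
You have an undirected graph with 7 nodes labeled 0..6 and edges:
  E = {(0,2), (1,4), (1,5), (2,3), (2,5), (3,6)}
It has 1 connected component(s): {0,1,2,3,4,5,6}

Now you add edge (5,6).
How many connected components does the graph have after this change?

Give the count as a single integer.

Answer: 1

Derivation:
Initial component count: 1
Add (5,6): endpoints already in same component. Count unchanged: 1.
New component count: 1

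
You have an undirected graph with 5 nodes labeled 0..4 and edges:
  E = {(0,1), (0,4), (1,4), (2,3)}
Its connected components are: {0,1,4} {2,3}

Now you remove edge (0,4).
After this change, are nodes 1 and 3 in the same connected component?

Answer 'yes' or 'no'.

Answer: no

Derivation:
Initial components: {0,1,4} {2,3}
Removing edge (0,4): not a bridge — component count unchanged at 2.
New components: {0,1,4} {2,3}
Are 1 and 3 in the same component? no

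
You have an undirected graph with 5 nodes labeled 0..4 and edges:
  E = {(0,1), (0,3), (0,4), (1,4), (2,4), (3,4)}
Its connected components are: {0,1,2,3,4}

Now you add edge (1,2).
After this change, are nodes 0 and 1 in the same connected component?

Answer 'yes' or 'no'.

Answer: yes

Derivation:
Initial components: {0,1,2,3,4}
Adding edge (1,2): both already in same component {0,1,2,3,4}. No change.
New components: {0,1,2,3,4}
Are 0 and 1 in the same component? yes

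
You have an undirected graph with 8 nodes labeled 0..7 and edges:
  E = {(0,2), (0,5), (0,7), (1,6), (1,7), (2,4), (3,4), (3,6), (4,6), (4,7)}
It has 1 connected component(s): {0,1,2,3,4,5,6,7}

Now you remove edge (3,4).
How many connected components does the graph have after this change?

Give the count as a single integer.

Initial component count: 1
Remove (3,4): not a bridge. Count unchanged: 1.
  After removal, components: {0,1,2,3,4,5,6,7}
New component count: 1

Answer: 1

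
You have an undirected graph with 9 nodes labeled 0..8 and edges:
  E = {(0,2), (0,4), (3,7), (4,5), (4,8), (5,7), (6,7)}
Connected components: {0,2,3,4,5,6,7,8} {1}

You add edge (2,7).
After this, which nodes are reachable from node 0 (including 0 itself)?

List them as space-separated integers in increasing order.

Answer: 0 2 3 4 5 6 7 8

Derivation:
Before: nodes reachable from 0: {0,2,3,4,5,6,7,8}
Adding (2,7): both endpoints already in same component. Reachability from 0 unchanged.
After: nodes reachable from 0: {0,2,3,4,5,6,7,8}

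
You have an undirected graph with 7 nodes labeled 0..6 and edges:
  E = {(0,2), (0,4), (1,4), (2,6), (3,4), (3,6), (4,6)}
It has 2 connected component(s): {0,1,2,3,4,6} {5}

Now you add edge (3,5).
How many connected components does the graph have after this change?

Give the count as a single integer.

Initial component count: 2
Add (3,5): merges two components. Count decreases: 2 -> 1.
New component count: 1

Answer: 1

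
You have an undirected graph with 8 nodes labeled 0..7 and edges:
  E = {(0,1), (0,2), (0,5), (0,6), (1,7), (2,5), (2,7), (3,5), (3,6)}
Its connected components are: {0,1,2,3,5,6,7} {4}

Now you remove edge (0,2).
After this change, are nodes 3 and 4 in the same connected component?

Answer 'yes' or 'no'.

Initial components: {0,1,2,3,5,6,7} {4}
Removing edge (0,2): not a bridge — component count unchanged at 2.
New components: {0,1,2,3,5,6,7} {4}
Are 3 and 4 in the same component? no

Answer: no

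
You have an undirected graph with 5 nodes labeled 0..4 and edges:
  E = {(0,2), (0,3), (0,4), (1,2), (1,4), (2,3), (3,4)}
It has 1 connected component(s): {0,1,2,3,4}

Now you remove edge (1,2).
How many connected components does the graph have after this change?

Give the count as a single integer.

Initial component count: 1
Remove (1,2): not a bridge. Count unchanged: 1.
  After removal, components: {0,1,2,3,4}
New component count: 1

Answer: 1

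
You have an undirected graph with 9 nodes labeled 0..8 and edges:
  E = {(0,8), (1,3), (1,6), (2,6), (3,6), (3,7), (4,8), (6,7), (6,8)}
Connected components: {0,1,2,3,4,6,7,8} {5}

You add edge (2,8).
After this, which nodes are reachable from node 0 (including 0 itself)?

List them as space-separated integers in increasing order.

Answer: 0 1 2 3 4 6 7 8

Derivation:
Before: nodes reachable from 0: {0,1,2,3,4,6,7,8}
Adding (2,8): both endpoints already in same component. Reachability from 0 unchanged.
After: nodes reachable from 0: {0,1,2,3,4,6,7,8}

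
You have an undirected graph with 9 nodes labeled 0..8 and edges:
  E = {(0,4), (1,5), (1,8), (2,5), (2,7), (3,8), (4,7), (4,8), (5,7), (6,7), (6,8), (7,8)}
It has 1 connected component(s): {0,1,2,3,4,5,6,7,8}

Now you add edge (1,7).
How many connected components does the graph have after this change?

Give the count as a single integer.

Answer: 1

Derivation:
Initial component count: 1
Add (1,7): endpoints already in same component. Count unchanged: 1.
New component count: 1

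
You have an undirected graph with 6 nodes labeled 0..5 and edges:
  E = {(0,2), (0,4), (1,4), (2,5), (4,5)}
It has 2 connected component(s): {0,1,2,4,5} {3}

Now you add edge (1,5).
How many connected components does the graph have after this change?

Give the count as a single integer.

Answer: 2

Derivation:
Initial component count: 2
Add (1,5): endpoints already in same component. Count unchanged: 2.
New component count: 2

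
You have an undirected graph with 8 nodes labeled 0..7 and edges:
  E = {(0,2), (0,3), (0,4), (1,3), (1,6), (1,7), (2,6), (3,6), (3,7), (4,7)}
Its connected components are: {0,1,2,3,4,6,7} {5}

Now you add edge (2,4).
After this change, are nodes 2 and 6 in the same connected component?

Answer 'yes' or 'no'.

Initial components: {0,1,2,3,4,6,7} {5}
Adding edge (2,4): both already in same component {0,1,2,3,4,6,7}. No change.
New components: {0,1,2,3,4,6,7} {5}
Are 2 and 6 in the same component? yes

Answer: yes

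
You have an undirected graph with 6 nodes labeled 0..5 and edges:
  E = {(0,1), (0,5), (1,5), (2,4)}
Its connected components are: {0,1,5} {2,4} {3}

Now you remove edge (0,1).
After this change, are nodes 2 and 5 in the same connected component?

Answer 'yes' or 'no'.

Initial components: {0,1,5} {2,4} {3}
Removing edge (0,1): not a bridge — component count unchanged at 3.
New components: {0,1,5} {2,4} {3}
Are 2 and 5 in the same component? no

Answer: no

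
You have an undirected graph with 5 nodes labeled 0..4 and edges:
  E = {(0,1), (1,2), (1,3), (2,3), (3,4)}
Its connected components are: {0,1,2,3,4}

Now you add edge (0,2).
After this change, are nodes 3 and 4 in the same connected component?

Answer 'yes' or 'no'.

Initial components: {0,1,2,3,4}
Adding edge (0,2): both already in same component {0,1,2,3,4}. No change.
New components: {0,1,2,3,4}
Are 3 and 4 in the same component? yes

Answer: yes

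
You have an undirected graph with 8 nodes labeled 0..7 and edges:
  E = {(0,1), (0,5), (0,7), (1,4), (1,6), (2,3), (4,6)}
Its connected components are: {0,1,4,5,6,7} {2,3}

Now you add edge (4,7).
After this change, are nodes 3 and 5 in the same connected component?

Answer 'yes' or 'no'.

Initial components: {0,1,4,5,6,7} {2,3}
Adding edge (4,7): both already in same component {0,1,4,5,6,7}. No change.
New components: {0,1,4,5,6,7} {2,3}
Are 3 and 5 in the same component? no

Answer: no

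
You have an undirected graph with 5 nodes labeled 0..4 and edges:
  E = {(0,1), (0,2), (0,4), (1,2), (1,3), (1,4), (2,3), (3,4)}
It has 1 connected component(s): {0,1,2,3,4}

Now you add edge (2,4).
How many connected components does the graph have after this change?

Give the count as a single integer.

Answer: 1

Derivation:
Initial component count: 1
Add (2,4): endpoints already in same component. Count unchanged: 1.
New component count: 1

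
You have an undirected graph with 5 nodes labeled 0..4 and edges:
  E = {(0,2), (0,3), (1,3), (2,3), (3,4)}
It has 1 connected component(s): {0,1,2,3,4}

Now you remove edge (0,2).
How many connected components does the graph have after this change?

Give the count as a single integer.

Initial component count: 1
Remove (0,2): not a bridge. Count unchanged: 1.
  After removal, components: {0,1,2,3,4}
New component count: 1

Answer: 1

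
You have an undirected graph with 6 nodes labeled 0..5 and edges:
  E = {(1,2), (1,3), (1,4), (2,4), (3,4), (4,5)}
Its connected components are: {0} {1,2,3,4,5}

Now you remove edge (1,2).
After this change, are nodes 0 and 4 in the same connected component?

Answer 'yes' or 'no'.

Initial components: {0} {1,2,3,4,5}
Removing edge (1,2): not a bridge — component count unchanged at 2.
New components: {0} {1,2,3,4,5}
Are 0 and 4 in the same component? no

Answer: no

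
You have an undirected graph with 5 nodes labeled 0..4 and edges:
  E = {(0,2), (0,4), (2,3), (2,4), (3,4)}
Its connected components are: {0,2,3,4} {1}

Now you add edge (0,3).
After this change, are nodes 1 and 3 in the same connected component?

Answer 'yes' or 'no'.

Initial components: {0,2,3,4} {1}
Adding edge (0,3): both already in same component {0,2,3,4}. No change.
New components: {0,2,3,4} {1}
Are 1 and 3 in the same component? no

Answer: no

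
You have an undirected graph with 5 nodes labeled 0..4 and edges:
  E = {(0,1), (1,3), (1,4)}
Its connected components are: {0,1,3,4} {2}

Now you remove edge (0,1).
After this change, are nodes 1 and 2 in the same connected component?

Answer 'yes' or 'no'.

Initial components: {0,1,3,4} {2}
Removing edge (0,1): it was a bridge — component count 2 -> 3.
New components: {0} {1,3,4} {2}
Are 1 and 2 in the same component? no

Answer: no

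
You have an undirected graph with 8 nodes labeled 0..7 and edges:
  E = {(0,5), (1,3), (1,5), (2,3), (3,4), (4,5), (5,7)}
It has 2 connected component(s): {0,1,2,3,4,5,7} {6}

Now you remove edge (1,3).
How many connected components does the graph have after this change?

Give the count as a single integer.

Initial component count: 2
Remove (1,3): not a bridge. Count unchanged: 2.
  After removal, components: {0,1,2,3,4,5,7} {6}
New component count: 2

Answer: 2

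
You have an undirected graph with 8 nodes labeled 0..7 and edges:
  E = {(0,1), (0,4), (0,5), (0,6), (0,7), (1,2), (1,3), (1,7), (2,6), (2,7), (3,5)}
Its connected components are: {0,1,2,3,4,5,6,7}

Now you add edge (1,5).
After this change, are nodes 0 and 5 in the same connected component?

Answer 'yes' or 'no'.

Answer: yes

Derivation:
Initial components: {0,1,2,3,4,5,6,7}
Adding edge (1,5): both already in same component {0,1,2,3,4,5,6,7}. No change.
New components: {0,1,2,3,4,5,6,7}
Are 0 and 5 in the same component? yes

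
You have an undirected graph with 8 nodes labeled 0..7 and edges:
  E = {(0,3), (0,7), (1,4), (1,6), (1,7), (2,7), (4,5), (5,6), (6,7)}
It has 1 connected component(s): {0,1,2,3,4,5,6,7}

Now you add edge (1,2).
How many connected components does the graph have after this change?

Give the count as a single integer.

Answer: 1

Derivation:
Initial component count: 1
Add (1,2): endpoints already in same component. Count unchanged: 1.
New component count: 1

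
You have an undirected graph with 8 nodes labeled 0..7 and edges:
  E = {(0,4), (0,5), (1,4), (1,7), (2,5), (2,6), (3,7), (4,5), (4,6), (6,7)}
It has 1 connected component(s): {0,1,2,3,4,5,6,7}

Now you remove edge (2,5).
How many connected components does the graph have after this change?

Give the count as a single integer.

Initial component count: 1
Remove (2,5): not a bridge. Count unchanged: 1.
  After removal, components: {0,1,2,3,4,5,6,7}
New component count: 1

Answer: 1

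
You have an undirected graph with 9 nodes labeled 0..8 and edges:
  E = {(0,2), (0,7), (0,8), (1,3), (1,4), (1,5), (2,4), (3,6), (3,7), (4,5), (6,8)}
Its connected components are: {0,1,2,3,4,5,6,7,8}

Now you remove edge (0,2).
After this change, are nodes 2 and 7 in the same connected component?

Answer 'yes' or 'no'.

Initial components: {0,1,2,3,4,5,6,7,8}
Removing edge (0,2): not a bridge — component count unchanged at 1.
New components: {0,1,2,3,4,5,6,7,8}
Are 2 and 7 in the same component? yes

Answer: yes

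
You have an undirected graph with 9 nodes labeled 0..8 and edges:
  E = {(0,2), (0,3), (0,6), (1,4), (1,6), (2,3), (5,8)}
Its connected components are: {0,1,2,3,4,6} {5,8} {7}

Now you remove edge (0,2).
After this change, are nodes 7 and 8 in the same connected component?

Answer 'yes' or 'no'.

Answer: no

Derivation:
Initial components: {0,1,2,3,4,6} {5,8} {7}
Removing edge (0,2): not a bridge — component count unchanged at 3.
New components: {0,1,2,3,4,6} {5,8} {7}
Are 7 and 8 in the same component? no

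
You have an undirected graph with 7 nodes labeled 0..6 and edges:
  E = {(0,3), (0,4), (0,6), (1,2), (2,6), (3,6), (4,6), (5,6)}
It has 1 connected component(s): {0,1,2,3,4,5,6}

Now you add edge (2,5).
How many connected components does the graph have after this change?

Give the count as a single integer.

Answer: 1

Derivation:
Initial component count: 1
Add (2,5): endpoints already in same component. Count unchanged: 1.
New component count: 1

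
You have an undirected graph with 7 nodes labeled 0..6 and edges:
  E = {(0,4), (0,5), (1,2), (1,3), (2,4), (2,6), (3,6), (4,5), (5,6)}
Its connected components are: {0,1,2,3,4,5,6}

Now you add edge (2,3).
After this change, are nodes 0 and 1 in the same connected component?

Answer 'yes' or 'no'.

Answer: yes

Derivation:
Initial components: {0,1,2,3,4,5,6}
Adding edge (2,3): both already in same component {0,1,2,3,4,5,6}. No change.
New components: {0,1,2,3,4,5,6}
Are 0 and 1 in the same component? yes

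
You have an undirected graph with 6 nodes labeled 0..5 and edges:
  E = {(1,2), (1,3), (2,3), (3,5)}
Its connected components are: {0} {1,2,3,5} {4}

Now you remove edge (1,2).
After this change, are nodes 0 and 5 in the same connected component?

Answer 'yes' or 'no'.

Initial components: {0} {1,2,3,5} {4}
Removing edge (1,2): not a bridge — component count unchanged at 3.
New components: {0} {1,2,3,5} {4}
Are 0 and 5 in the same component? no

Answer: no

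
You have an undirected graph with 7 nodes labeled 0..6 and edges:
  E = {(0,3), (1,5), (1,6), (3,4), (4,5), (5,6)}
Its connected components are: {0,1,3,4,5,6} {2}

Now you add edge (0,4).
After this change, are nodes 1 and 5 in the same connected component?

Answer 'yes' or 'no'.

Answer: yes

Derivation:
Initial components: {0,1,3,4,5,6} {2}
Adding edge (0,4): both already in same component {0,1,3,4,5,6}. No change.
New components: {0,1,3,4,5,6} {2}
Are 1 and 5 in the same component? yes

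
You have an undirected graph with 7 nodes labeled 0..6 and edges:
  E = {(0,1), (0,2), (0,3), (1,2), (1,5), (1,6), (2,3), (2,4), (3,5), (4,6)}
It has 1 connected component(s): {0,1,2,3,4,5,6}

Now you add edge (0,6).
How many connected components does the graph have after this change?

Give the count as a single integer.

Answer: 1

Derivation:
Initial component count: 1
Add (0,6): endpoints already in same component. Count unchanged: 1.
New component count: 1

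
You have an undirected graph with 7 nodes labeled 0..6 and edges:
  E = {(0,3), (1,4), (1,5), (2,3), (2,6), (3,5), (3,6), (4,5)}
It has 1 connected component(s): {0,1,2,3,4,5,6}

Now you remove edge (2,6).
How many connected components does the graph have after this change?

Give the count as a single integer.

Initial component count: 1
Remove (2,6): not a bridge. Count unchanged: 1.
  After removal, components: {0,1,2,3,4,5,6}
New component count: 1

Answer: 1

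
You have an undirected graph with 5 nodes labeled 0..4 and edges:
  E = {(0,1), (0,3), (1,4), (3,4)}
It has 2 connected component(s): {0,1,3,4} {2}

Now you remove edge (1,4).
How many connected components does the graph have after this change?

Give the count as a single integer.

Answer: 2

Derivation:
Initial component count: 2
Remove (1,4): not a bridge. Count unchanged: 2.
  After removal, components: {0,1,3,4} {2}
New component count: 2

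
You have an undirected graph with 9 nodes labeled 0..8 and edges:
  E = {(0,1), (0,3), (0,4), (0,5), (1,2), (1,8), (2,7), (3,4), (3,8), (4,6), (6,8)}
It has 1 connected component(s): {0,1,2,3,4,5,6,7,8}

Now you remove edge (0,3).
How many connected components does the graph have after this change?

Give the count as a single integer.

Initial component count: 1
Remove (0,3): not a bridge. Count unchanged: 1.
  After removal, components: {0,1,2,3,4,5,6,7,8}
New component count: 1

Answer: 1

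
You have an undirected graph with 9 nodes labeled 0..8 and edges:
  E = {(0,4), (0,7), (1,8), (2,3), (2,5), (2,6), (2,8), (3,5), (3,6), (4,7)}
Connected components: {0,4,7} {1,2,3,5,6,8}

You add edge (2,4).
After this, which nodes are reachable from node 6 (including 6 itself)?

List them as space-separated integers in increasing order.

Before: nodes reachable from 6: {1,2,3,5,6,8}
Adding (2,4): merges 6's component with another. Reachability grows.
After: nodes reachable from 6: {0,1,2,3,4,5,6,7,8}

Answer: 0 1 2 3 4 5 6 7 8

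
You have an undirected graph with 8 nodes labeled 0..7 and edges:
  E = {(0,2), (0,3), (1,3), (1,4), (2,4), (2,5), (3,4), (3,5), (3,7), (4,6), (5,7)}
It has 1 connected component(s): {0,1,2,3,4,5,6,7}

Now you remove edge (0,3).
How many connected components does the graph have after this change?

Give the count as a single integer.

Initial component count: 1
Remove (0,3): not a bridge. Count unchanged: 1.
  After removal, components: {0,1,2,3,4,5,6,7}
New component count: 1

Answer: 1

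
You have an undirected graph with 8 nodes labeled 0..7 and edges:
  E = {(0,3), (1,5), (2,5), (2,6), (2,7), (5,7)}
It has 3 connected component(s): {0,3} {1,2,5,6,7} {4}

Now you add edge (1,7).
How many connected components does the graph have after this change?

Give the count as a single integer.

Initial component count: 3
Add (1,7): endpoints already in same component. Count unchanged: 3.
New component count: 3

Answer: 3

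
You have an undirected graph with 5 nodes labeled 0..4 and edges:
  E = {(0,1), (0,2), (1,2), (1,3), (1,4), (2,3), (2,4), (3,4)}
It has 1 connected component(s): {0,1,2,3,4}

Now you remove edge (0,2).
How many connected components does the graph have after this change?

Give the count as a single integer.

Initial component count: 1
Remove (0,2): not a bridge. Count unchanged: 1.
  After removal, components: {0,1,2,3,4}
New component count: 1

Answer: 1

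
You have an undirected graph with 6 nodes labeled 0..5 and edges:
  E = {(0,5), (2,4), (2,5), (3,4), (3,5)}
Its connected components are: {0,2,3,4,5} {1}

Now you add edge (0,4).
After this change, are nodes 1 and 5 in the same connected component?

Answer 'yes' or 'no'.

Initial components: {0,2,3,4,5} {1}
Adding edge (0,4): both already in same component {0,2,3,4,5}. No change.
New components: {0,2,3,4,5} {1}
Are 1 and 5 in the same component? no

Answer: no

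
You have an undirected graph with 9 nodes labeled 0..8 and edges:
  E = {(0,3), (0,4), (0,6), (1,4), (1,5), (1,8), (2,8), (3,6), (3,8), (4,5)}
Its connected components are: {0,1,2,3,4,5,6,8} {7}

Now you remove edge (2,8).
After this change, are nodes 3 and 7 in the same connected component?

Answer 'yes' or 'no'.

Answer: no

Derivation:
Initial components: {0,1,2,3,4,5,6,8} {7}
Removing edge (2,8): it was a bridge — component count 2 -> 3.
New components: {0,1,3,4,5,6,8} {2} {7}
Are 3 and 7 in the same component? no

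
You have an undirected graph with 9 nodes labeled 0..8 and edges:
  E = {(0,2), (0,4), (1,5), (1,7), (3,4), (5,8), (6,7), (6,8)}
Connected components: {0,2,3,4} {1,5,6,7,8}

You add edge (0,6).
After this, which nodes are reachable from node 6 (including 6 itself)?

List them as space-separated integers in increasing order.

Before: nodes reachable from 6: {1,5,6,7,8}
Adding (0,6): merges 6's component with another. Reachability grows.
After: nodes reachable from 6: {0,1,2,3,4,5,6,7,8}

Answer: 0 1 2 3 4 5 6 7 8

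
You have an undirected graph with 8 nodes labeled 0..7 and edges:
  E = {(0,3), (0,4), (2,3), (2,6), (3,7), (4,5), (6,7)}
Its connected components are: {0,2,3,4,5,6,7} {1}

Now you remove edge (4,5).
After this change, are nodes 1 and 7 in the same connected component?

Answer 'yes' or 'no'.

Answer: no

Derivation:
Initial components: {0,2,3,4,5,6,7} {1}
Removing edge (4,5): it was a bridge — component count 2 -> 3.
New components: {0,2,3,4,6,7} {1} {5}
Are 1 and 7 in the same component? no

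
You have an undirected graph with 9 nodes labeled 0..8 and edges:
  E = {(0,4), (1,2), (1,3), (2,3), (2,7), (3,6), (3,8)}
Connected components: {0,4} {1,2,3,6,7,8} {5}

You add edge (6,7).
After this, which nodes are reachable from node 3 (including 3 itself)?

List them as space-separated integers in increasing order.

Answer: 1 2 3 6 7 8

Derivation:
Before: nodes reachable from 3: {1,2,3,6,7,8}
Adding (6,7): both endpoints already in same component. Reachability from 3 unchanged.
After: nodes reachable from 3: {1,2,3,6,7,8}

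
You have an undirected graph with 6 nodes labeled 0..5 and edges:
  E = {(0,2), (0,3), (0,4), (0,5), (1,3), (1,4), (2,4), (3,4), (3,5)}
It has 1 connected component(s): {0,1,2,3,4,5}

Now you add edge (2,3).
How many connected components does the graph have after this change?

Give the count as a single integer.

Answer: 1

Derivation:
Initial component count: 1
Add (2,3): endpoints already in same component. Count unchanged: 1.
New component count: 1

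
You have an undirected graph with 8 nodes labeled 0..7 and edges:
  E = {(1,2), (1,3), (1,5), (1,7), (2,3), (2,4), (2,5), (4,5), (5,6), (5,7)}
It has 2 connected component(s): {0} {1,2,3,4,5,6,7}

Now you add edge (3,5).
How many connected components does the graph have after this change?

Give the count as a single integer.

Answer: 2

Derivation:
Initial component count: 2
Add (3,5): endpoints already in same component. Count unchanged: 2.
New component count: 2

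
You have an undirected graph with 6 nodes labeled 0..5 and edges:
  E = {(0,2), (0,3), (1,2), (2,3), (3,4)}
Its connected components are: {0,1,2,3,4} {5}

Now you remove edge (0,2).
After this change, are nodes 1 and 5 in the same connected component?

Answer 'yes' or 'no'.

Initial components: {0,1,2,3,4} {5}
Removing edge (0,2): not a bridge — component count unchanged at 2.
New components: {0,1,2,3,4} {5}
Are 1 and 5 in the same component? no

Answer: no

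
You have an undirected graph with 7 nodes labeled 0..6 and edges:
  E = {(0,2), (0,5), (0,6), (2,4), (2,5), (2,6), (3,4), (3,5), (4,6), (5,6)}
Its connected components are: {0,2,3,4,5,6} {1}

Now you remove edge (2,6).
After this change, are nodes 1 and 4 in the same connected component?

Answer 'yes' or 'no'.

Initial components: {0,2,3,4,5,6} {1}
Removing edge (2,6): not a bridge — component count unchanged at 2.
New components: {0,2,3,4,5,6} {1}
Are 1 and 4 in the same component? no

Answer: no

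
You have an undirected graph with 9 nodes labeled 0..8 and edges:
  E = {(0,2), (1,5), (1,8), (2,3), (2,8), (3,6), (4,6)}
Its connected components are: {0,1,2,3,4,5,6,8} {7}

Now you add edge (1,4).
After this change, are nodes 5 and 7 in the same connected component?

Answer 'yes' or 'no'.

Answer: no

Derivation:
Initial components: {0,1,2,3,4,5,6,8} {7}
Adding edge (1,4): both already in same component {0,1,2,3,4,5,6,8}. No change.
New components: {0,1,2,3,4,5,6,8} {7}
Are 5 and 7 in the same component? no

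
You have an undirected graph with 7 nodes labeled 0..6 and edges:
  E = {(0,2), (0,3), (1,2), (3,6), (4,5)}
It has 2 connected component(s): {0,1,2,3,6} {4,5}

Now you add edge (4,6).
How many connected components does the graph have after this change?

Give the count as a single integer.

Initial component count: 2
Add (4,6): merges two components. Count decreases: 2 -> 1.
New component count: 1

Answer: 1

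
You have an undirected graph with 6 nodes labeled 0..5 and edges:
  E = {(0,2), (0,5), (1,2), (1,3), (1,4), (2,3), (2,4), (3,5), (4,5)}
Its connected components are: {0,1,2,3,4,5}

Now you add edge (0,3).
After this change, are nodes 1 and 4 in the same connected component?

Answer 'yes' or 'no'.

Initial components: {0,1,2,3,4,5}
Adding edge (0,3): both already in same component {0,1,2,3,4,5}. No change.
New components: {0,1,2,3,4,5}
Are 1 and 4 in the same component? yes

Answer: yes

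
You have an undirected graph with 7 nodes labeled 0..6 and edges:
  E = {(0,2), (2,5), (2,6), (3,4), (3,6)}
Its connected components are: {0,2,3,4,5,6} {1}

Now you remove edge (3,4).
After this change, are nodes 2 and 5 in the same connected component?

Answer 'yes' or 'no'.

Initial components: {0,2,3,4,5,6} {1}
Removing edge (3,4): it was a bridge — component count 2 -> 3.
New components: {0,2,3,5,6} {1} {4}
Are 2 and 5 in the same component? yes

Answer: yes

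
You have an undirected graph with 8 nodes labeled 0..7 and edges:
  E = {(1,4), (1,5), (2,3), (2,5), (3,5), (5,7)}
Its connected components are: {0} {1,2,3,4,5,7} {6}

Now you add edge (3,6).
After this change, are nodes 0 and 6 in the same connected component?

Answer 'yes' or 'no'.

Answer: no

Derivation:
Initial components: {0} {1,2,3,4,5,7} {6}
Adding edge (3,6): merges {1,2,3,4,5,7} and {6}.
New components: {0} {1,2,3,4,5,6,7}
Are 0 and 6 in the same component? no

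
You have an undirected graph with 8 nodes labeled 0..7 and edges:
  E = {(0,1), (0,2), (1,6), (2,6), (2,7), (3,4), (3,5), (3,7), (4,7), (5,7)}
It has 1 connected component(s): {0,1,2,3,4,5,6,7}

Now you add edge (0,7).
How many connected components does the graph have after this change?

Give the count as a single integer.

Answer: 1

Derivation:
Initial component count: 1
Add (0,7): endpoints already in same component. Count unchanged: 1.
New component count: 1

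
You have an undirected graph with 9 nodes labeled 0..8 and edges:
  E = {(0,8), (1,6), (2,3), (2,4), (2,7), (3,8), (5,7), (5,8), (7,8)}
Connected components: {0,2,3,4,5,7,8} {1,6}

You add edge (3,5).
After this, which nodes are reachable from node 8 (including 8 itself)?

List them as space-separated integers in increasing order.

Answer: 0 2 3 4 5 7 8

Derivation:
Before: nodes reachable from 8: {0,2,3,4,5,7,8}
Adding (3,5): both endpoints already in same component. Reachability from 8 unchanged.
After: nodes reachable from 8: {0,2,3,4,5,7,8}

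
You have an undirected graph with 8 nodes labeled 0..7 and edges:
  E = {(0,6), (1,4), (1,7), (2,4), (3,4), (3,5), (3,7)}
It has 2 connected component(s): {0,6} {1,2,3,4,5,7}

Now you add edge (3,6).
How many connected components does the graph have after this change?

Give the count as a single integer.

Initial component count: 2
Add (3,6): merges two components. Count decreases: 2 -> 1.
New component count: 1

Answer: 1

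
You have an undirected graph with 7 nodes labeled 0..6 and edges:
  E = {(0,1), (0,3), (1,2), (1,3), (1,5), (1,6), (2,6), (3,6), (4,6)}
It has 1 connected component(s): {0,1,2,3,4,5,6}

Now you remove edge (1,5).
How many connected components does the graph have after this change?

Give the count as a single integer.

Initial component count: 1
Remove (1,5): it was a bridge. Count increases: 1 -> 2.
  After removal, components: {0,1,2,3,4,6} {5}
New component count: 2

Answer: 2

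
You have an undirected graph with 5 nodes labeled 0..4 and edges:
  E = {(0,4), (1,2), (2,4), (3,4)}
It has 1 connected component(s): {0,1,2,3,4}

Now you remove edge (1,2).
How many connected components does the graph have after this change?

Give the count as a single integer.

Answer: 2

Derivation:
Initial component count: 1
Remove (1,2): it was a bridge. Count increases: 1 -> 2.
  After removal, components: {0,2,3,4} {1}
New component count: 2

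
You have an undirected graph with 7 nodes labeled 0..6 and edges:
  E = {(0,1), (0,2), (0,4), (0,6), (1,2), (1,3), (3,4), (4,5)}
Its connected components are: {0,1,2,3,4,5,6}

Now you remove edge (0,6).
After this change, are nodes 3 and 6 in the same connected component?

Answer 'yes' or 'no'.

Answer: no

Derivation:
Initial components: {0,1,2,3,4,5,6}
Removing edge (0,6): it was a bridge — component count 1 -> 2.
New components: {0,1,2,3,4,5} {6}
Are 3 and 6 in the same component? no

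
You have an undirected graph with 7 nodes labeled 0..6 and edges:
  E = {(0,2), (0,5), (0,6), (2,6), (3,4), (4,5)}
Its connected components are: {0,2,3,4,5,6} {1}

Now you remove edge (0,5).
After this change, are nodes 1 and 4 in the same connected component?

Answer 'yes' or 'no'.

Initial components: {0,2,3,4,5,6} {1}
Removing edge (0,5): it was a bridge — component count 2 -> 3.
New components: {0,2,6} {1} {3,4,5}
Are 1 and 4 in the same component? no

Answer: no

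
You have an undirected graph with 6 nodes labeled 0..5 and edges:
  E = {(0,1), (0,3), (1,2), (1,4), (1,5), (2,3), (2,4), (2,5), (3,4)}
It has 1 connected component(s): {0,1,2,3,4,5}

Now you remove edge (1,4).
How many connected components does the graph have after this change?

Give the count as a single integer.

Answer: 1

Derivation:
Initial component count: 1
Remove (1,4): not a bridge. Count unchanged: 1.
  After removal, components: {0,1,2,3,4,5}
New component count: 1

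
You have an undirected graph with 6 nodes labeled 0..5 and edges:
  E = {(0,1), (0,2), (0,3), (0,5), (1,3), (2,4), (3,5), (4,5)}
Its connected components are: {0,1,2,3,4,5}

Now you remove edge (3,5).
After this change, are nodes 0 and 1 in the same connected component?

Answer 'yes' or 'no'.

Initial components: {0,1,2,3,4,5}
Removing edge (3,5): not a bridge — component count unchanged at 1.
New components: {0,1,2,3,4,5}
Are 0 and 1 in the same component? yes

Answer: yes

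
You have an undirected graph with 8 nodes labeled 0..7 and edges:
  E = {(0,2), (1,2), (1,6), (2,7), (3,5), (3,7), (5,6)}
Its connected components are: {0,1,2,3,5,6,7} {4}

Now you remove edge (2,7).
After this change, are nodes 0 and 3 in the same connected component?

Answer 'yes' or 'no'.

Answer: yes

Derivation:
Initial components: {0,1,2,3,5,6,7} {4}
Removing edge (2,7): not a bridge — component count unchanged at 2.
New components: {0,1,2,3,5,6,7} {4}
Are 0 and 3 in the same component? yes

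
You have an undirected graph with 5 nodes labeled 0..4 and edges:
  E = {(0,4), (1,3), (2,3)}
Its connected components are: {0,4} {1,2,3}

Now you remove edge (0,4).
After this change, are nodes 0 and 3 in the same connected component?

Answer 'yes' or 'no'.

Answer: no

Derivation:
Initial components: {0,4} {1,2,3}
Removing edge (0,4): it was a bridge — component count 2 -> 3.
New components: {0} {1,2,3} {4}
Are 0 and 3 in the same component? no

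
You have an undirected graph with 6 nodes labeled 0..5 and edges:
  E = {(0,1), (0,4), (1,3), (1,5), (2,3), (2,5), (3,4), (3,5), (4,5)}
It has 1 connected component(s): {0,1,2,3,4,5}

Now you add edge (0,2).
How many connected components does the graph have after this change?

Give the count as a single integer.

Answer: 1

Derivation:
Initial component count: 1
Add (0,2): endpoints already in same component. Count unchanged: 1.
New component count: 1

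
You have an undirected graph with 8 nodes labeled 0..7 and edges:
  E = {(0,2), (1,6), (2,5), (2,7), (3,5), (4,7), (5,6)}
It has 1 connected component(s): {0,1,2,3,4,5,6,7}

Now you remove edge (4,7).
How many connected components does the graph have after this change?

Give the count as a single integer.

Answer: 2

Derivation:
Initial component count: 1
Remove (4,7): it was a bridge. Count increases: 1 -> 2.
  After removal, components: {0,1,2,3,5,6,7} {4}
New component count: 2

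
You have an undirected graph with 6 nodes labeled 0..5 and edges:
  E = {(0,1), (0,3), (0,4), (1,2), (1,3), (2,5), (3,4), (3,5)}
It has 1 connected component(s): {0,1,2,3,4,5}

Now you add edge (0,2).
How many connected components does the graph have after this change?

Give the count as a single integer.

Initial component count: 1
Add (0,2): endpoints already in same component. Count unchanged: 1.
New component count: 1

Answer: 1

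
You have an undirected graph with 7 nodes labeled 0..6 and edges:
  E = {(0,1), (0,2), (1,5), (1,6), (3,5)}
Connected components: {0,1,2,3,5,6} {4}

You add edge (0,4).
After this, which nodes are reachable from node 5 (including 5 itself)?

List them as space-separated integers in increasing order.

Before: nodes reachable from 5: {0,1,2,3,5,6}
Adding (0,4): merges 5's component with another. Reachability grows.
After: nodes reachable from 5: {0,1,2,3,4,5,6}

Answer: 0 1 2 3 4 5 6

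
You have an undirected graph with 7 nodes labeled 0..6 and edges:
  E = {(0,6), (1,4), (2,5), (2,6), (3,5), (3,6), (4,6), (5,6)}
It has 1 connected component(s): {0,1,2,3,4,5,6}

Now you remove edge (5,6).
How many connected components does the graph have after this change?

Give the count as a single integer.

Answer: 1

Derivation:
Initial component count: 1
Remove (5,6): not a bridge. Count unchanged: 1.
  After removal, components: {0,1,2,3,4,5,6}
New component count: 1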